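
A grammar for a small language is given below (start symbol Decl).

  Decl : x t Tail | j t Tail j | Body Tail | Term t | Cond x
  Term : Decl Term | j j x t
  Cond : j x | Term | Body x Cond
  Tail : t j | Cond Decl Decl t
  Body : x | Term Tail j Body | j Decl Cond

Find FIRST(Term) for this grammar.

From Term : Decl Term: add FIRST(Decl) = { j, x }.
Term : j j x t contributes {j}.
Union: FIRST(Term) = { j, x }.

{ j, x }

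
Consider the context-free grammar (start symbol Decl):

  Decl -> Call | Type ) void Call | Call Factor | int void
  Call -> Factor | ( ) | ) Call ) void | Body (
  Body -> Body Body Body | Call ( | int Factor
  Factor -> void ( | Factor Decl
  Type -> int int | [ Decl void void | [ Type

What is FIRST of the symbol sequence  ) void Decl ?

) is a terminal; add {)} and stop.

{ ) }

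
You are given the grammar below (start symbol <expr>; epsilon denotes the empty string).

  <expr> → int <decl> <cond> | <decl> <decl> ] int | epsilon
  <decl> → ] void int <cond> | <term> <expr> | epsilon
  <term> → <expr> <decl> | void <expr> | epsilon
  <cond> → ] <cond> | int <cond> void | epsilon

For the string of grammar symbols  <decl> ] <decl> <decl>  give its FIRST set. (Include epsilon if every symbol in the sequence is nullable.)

{ ], int, void }

Add FIRST(<decl>)\{epsilon} = { ], int, void }; <decl> is nullable, continue.
] is a terminal; add {]} and stop.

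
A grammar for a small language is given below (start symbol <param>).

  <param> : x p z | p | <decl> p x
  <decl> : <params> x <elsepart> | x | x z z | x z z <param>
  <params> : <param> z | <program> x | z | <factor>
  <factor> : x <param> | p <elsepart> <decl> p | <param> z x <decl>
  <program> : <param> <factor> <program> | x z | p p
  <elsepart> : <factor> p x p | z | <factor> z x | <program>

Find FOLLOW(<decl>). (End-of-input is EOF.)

{ p, x, z }

In <param> : <decl> p x: add FIRST(p x) = { p }.
In <factor> : p <elsepart> <decl> p: add FIRST(p) = { p }.
In <factor> : <param> z x <decl>: <decl> is at the end, add FOLLOW(<factor>) = { p, x, z }.
Union: FOLLOW(<decl>) = { p, x, z }.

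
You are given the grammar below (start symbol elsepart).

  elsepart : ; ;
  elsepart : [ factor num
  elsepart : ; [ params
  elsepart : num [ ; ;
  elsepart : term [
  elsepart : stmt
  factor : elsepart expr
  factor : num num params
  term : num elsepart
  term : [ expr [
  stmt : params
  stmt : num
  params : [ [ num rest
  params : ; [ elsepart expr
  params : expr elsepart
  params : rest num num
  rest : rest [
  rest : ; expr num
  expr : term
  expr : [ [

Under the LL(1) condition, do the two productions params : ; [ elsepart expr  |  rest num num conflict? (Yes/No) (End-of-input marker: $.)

FIRST(; [ elsepart expr) = { ; } and FIRST(rest num num) = { ; }.
Both contain ;, so the two alternatives are not disjoint — LL(1) conflict.

Yes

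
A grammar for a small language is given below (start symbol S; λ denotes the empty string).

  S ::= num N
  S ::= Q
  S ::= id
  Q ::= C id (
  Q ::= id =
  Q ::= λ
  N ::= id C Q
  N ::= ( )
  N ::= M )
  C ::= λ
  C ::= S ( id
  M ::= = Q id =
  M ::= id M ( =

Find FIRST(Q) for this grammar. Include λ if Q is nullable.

{ (, id, num, λ }

From Q ::= C id (: C nullable, take FIRST(C) ∪ {id} = { (, id, num }.
Q ::= id = contributes {id}.
Q ::= λ contributes λ.
Union: FIRST(Q) = { (, id, num, λ }.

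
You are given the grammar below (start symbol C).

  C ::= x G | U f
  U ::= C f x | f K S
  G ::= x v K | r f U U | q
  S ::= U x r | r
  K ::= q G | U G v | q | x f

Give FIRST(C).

{ f, x }

C ::= x G contributes {x}.
From C ::= U f: add FIRST(U) = { f, x }.
Union: FIRST(C) = { f, x }.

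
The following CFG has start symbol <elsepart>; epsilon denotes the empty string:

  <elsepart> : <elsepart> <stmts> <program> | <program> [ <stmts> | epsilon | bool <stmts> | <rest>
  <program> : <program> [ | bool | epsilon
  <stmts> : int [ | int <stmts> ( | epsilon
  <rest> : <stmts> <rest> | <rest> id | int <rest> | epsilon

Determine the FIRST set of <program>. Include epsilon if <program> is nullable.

{ [, bool, epsilon }

From <program> : <program> [: <program> nullable, take FIRST(<program>) ∪ {[} = { [, bool }.
<program> : bool contributes {bool}.
<program> : epsilon contributes epsilon.
Union: FIRST(<program>) = { [, bool, epsilon }.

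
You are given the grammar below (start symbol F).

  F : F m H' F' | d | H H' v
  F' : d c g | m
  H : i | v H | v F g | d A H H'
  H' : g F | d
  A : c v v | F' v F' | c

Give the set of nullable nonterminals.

{ } (none)

No nonterminal has an empty production or an RHS whose symbols are all nullable.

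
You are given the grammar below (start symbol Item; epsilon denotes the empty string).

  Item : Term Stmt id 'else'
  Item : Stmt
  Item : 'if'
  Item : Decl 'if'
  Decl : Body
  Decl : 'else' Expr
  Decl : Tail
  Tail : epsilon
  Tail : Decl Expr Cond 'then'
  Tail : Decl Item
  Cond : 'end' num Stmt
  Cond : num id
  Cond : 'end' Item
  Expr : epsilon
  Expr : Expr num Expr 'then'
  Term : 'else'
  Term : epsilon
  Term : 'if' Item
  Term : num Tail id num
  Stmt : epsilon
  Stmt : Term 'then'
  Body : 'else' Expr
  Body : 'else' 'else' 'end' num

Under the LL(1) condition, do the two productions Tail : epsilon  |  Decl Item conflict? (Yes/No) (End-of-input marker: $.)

FIRST(epsilon) = { epsilon } and FIRST(Decl Item) = { 'else', 'end', 'if', 'then', id, num, epsilon }.
Both alternatives are nullable, violating the LL(1) condition.

Yes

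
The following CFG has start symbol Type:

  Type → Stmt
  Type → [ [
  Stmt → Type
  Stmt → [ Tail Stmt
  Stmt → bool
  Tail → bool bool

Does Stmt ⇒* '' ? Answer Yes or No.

No nonterminal in this grammar is nullable.
No production of Stmt has an RHS whose symbols are all nullable, so Stmt is not nullable.

No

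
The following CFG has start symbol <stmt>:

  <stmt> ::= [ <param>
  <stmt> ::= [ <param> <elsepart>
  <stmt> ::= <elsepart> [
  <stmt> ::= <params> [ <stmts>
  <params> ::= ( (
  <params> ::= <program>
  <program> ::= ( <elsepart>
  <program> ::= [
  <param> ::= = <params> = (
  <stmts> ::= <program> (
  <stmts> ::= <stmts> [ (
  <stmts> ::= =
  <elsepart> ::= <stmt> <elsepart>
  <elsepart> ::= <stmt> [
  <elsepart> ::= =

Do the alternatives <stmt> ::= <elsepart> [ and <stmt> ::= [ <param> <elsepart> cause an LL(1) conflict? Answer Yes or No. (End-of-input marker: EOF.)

Yes

FIRST(<elsepart> [) = { (, =, [ } and FIRST([ <param> <elsepart>) = { [ }.
Both contain [, so the two alternatives are not disjoint — LL(1) conflict.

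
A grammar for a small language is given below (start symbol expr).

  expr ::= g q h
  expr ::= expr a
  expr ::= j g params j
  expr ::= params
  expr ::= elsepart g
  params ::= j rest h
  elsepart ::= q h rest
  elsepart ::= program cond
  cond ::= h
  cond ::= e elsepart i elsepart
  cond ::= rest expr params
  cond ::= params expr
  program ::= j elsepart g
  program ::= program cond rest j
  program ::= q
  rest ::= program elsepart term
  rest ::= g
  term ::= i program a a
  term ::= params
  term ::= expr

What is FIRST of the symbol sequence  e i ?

e is a terminal; add {e} and stop.

{ e }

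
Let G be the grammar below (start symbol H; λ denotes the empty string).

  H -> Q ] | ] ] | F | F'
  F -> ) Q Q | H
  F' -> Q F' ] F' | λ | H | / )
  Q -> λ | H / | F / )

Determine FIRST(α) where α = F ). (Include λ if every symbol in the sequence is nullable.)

Add FIRST(F)\{λ} = { ), /, ] }; F is nullable, continue.
) is a terminal; add {)} and stop.

{ ), /, ] }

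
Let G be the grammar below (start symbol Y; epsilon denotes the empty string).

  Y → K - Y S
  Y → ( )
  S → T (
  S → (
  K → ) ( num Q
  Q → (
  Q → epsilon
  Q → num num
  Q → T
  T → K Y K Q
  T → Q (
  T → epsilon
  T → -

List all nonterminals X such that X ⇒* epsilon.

{ Q, T }

Directly nullable (have an epsilon-production): Q, T.
No other nonterminal has a production whose RHS symbols are all nullable.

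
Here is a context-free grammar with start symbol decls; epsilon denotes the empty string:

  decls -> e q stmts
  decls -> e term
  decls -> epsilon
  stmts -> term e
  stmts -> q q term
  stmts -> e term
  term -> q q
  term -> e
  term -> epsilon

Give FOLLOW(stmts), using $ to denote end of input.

{ $ }

In decls -> e q stmts: stmts is at the end, add FOLLOW(decls) = { $ }.
Union: FOLLOW(stmts) = { $ }.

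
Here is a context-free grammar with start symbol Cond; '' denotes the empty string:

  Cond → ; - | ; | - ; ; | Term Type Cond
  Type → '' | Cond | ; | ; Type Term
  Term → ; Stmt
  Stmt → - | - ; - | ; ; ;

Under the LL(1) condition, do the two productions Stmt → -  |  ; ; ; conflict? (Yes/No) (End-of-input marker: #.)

No

FIRST(-) = { - } and FIRST(; ; ;) = { ; }.
The FIRST sets are disjoint and neither alternative is nullable — no conflict.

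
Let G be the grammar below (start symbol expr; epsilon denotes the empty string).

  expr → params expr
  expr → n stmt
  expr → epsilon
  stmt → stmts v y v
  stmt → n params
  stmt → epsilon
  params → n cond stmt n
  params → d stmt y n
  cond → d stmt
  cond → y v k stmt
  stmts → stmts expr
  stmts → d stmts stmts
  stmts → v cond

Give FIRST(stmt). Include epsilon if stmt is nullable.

{ d, n, v, epsilon }

From stmt → stmts v y v: add FIRST(stmts) = { d, v }.
stmt → n params contributes {n}.
stmt → epsilon contributes epsilon.
Union: FIRST(stmt) = { d, n, v, epsilon }.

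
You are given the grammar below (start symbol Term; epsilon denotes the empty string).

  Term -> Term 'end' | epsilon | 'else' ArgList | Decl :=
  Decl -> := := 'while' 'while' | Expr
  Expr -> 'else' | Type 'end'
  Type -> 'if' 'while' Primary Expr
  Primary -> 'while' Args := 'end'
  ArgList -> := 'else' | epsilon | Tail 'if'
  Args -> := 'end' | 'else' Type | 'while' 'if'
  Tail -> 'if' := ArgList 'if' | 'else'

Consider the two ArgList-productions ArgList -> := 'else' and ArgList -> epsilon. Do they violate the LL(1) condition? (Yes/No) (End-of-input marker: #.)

No

FIRST(:= 'else') = { := } and FIRST(epsilon) = { epsilon }.
The second is nullable but FOLLOW(ArgList) = { #, 'end', 'if' } is disjoint from FIRST of the first.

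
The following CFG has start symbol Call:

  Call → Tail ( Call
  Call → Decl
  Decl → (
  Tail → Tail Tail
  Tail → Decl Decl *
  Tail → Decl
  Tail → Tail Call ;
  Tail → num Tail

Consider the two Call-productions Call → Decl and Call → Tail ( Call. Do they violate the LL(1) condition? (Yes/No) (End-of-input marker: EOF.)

Yes

FIRST(Decl) = { ( } and FIRST(Tail ( Call) = { (, num }.
Both contain (, so the two alternatives are not disjoint — LL(1) conflict.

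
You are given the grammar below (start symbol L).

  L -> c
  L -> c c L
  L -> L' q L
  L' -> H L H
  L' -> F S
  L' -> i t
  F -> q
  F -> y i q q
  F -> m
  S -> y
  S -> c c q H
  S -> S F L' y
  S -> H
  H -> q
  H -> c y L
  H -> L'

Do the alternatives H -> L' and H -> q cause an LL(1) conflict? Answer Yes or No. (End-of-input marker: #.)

Yes

FIRST(L') = { c, i, m, q, y } and FIRST(q) = { q }.
Both contain q, so the two alternatives are not disjoint — LL(1) conflict.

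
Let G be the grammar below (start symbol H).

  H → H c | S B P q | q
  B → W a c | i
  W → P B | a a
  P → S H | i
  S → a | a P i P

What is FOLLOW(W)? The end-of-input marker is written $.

In B → W a c: add FIRST(a c) = { a }.
Union: FOLLOW(W) = { a }.

{ a }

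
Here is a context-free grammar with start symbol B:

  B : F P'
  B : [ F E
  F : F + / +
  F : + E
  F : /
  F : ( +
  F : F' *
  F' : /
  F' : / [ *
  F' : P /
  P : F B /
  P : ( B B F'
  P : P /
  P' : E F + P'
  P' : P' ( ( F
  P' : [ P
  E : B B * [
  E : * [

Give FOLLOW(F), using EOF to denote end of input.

{ EOF, (, *, +, /, [ }

In B : F P': add FIRST(P') = { (, *, +, /, [ }.
In B : [ F E: add FIRST(E) = { (, *, +, /, [ }.
In F : F + / +: add FIRST(+ / +) = { + }.
In P : F B /: add FIRST(B /) = { (, +, /, [ }.
In P' : E F + P': add FIRST(+ P') = { + }.
In P' : P' ( ( F: F is at the end, add FOLLOW(P') = { EOF, (, *, +, /, [ }.
Union: FOLLOW(F) = { EOF, (, *, +, /, [ }.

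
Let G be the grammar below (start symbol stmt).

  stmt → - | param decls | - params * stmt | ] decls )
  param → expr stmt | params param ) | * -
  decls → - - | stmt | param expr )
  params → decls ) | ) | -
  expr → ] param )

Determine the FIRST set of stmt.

{ ), *, -, ] }

stmt → - contributes {-}.
From stmt → param decls: add FIRST(param) = { ), *, -, ] }.
stmt → - params * stmt contributes {-}.
stmt → ] decls ) contributes {]}.
Union: FIRST(stmt) = { ), *, -, ] }.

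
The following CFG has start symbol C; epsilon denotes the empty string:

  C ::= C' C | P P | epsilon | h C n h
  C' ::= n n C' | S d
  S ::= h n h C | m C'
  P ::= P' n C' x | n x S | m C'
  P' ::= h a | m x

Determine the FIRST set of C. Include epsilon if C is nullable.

{ h, m, n, epsilon }

From C ::= C' C: add FIRST(C') = { h, m, n }.
From C ::= P P: add FIRST(P) = { h, m, n }.
C ::= epsilon contributes epsilon.
C ::= h C n h contributes {h}.
Union: FIRST(C) = { h, m, n, epsilon }.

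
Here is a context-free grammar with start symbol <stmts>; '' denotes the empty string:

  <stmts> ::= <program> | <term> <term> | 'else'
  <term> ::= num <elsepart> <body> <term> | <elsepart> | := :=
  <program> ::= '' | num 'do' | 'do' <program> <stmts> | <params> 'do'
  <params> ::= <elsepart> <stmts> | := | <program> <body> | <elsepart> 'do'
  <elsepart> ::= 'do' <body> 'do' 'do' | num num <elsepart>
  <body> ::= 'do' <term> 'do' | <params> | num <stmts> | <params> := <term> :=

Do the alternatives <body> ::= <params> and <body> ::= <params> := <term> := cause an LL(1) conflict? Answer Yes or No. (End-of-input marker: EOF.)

FIRST(<params>) = { 'do', :=, num } and FIRST(<params> := <term> :=) = { 'do', :=, num }.
Both contain 'do', so the two alternatives are not disjoint — LL(1) conflict.

Yes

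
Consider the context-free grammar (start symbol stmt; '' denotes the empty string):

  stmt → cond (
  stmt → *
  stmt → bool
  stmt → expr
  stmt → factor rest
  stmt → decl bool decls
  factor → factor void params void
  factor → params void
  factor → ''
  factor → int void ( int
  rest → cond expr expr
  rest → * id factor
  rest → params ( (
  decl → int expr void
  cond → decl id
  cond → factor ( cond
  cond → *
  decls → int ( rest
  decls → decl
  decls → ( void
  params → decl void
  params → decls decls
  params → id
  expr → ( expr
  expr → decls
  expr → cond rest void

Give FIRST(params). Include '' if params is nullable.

{ (, id, int }

From params → decl void: add FIRST(decl) = { int }.
From params → decls decls: add FIRST(decls) = { (, int }.
params → id contributes {id}.
Union: FIRST(params) = { (, id, int }.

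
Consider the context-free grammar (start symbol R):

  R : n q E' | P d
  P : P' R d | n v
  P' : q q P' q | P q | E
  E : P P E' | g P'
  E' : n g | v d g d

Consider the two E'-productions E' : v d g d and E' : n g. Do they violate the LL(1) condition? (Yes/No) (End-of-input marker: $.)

No

FIRST(v d g d) = { v } and FIRST(n g) = { n }.
The FIRST sets are disjoint and neither alternative is nullable — no conflict.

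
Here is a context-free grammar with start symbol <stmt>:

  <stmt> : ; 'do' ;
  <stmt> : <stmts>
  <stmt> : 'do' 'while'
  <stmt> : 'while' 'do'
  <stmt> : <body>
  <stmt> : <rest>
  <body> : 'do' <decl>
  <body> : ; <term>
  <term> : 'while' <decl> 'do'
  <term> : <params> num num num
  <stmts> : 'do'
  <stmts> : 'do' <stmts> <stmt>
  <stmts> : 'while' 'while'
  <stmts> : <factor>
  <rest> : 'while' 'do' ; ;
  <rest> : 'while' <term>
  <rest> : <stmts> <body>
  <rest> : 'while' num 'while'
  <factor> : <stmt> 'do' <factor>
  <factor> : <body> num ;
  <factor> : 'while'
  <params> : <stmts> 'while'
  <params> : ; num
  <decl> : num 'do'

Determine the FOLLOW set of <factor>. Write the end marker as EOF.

In <stmts> : <factor>: <factor> is at the end, add FOLLOW(<stmts>) = { EOF, 'do', 'while', ; }.
In <factor> : <stmt> 'do' <factor>: <factor> is at the end, add FOLLOW(<factor>) = { EOF, 'do', 'while', ; }.
Union: FOLLOW(<factor>) = { EOF, 'do', 'while', ; }.

{ EOF, 'do', 'while', ; }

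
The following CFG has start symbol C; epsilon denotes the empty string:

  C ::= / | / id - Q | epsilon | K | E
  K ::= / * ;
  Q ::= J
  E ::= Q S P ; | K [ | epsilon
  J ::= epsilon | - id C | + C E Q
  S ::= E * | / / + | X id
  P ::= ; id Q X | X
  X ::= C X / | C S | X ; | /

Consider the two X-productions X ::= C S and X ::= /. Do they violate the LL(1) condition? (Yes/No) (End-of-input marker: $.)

FIRST(C S) = { *, +, -, / } and FIRST(/) = { / }.
Both contain /, so the two alternatives are not disjoint — LL(1) conflict.

Yes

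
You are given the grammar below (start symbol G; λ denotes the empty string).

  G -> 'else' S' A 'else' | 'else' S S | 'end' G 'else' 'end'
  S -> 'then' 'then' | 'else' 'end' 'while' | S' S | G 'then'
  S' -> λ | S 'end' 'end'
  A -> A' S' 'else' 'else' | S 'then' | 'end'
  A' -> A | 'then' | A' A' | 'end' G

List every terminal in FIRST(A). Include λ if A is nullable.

{ 'else', 'end', 'then' }

From A -> A' S' 'else' 'else': add FIRST(A') = { 'else', 'end', 'then' }.
From A -> S 'then': add FIRST(S) = { 'else', 'end', 'then' }.
A -> 'end' contributes {'end'}.
Union: FIRST(A) = { 'else', 'end', 'then' }.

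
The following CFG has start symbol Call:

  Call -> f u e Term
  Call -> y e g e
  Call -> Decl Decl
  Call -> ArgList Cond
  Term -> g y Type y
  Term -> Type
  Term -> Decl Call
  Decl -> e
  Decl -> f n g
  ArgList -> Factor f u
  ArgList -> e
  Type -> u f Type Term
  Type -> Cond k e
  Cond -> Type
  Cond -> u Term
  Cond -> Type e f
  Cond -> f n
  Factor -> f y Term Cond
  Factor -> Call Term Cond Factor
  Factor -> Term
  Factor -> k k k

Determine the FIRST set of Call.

{ e, f, g, k, u, y }

Call -> f u e Term contributes {f}.
Call -> y e g e contributes {y}.
From Call -> Decl Decl: add FIRST(Decl) = { e, f }.
From Call -> ArgList Cond: add FIRST(ArgList) = { e, f, g, k, u, y }.
Union: FIRST(Call) = { e, f, g, k, u, y }.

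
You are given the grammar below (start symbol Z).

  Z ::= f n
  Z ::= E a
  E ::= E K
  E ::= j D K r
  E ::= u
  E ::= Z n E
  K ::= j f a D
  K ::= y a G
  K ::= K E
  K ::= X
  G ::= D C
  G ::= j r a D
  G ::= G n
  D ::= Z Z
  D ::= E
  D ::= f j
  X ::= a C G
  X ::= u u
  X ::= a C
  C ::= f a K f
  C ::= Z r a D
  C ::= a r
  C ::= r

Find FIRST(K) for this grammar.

K ::= j f a D contributes {j}.
K ::= y a G contributes {y}.
From K ::= K E: add FIRST(K) = { a, j, u, y }.
From K ::= X: add FIRST(X) = { a, u }.
Union: FIRST(K) = { a, j, u, y }.

{ a, j, u, y }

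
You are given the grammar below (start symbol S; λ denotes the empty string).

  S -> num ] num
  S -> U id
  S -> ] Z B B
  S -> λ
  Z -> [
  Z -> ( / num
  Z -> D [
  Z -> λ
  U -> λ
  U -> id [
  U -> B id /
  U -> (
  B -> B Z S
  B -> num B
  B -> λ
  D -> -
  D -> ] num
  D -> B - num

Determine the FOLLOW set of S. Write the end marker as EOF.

S is the start symbol, so EOF ∈ FOLLOW(S).
In B -> B Z S: S is at the end, add FOLLOW(B) = { EOF, (, -, [, ], id, num }.
Union: FOLLOW(S) = { EOF, (, -, [, ], id, num }.

{ EOF, (, -, [, ], id, num }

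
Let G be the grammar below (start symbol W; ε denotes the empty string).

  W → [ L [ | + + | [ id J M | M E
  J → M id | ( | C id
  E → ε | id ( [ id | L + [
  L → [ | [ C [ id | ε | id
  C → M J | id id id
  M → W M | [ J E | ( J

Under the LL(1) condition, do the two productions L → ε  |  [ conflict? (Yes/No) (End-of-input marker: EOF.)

Yes

FIRST(ε) = { ε } and FIRST([) = { [ }.
The first alternative is nullable and FOLLOW(L) = { +, [ } shares [ with FIRST of the second — conflict.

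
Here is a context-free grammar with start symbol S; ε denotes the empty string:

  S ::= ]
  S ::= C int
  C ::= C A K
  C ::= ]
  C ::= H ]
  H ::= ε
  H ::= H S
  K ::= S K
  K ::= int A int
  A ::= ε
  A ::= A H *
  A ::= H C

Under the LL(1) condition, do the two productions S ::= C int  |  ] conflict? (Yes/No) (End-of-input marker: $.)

FIRST(C int) = { ] } and FIRST(]) = { ] }.
Both contain ], so the two alternatives are not disjoint — LL(1) conflict.

Yes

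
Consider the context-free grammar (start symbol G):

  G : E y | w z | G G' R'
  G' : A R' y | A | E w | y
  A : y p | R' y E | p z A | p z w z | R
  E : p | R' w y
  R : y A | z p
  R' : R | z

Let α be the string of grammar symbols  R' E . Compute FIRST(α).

{ y, z }

Add FIRST(R') = { y, z }; R' is not nullable, stop.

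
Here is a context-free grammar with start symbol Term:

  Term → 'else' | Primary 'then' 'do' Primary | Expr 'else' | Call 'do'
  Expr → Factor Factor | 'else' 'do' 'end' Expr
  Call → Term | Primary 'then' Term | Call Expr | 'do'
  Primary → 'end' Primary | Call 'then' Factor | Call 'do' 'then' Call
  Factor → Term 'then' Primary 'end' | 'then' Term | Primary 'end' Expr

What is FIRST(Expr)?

From Expr → Factor Factor: add FIRST(Factor) = { 'do', 'else', 'end', 'then' }.
Expr → 'else' 'do' 'end' Expr contributes {'else'}.
Union: FIRST(Expr) = { 'do', 'else', 'end', 'then' }.

{ 'do', 'else', 'end', 'then' }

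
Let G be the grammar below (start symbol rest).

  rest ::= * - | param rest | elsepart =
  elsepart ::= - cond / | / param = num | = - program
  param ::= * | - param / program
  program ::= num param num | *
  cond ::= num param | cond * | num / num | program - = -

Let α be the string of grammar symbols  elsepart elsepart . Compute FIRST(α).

{ -, /, = }

Add FIRST(elsepart) = { -, /, = }; elsepart is not nullable, stop.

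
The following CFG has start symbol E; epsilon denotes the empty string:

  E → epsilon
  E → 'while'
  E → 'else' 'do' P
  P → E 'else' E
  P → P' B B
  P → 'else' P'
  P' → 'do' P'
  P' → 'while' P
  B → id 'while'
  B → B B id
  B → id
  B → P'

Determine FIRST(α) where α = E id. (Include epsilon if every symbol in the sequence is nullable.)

{ 'else', 'while', id }

Add FIRST(E)\{epsilon} = { 'else', 'while' }; E is nullable, continue.
id is a terminal; add {id} and stop.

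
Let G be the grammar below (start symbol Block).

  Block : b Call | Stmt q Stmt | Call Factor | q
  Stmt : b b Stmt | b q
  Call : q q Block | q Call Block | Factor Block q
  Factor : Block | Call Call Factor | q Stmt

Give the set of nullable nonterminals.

No nonterminal has an empty production or an RHS whose symbols are all nullable.

{ } (none)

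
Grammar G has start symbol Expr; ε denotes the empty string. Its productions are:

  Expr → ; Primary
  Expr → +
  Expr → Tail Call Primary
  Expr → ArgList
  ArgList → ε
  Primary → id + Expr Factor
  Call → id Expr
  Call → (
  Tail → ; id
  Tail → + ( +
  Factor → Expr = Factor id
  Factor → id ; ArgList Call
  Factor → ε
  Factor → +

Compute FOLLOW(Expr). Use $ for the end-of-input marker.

{ $, +, ;, =, id }

Expr is the start symbol, so $ ∈ FOLLOW(Expr).
In Primary → id + Expr Factor: add FIRST(Factor)\{ε} = { +, ;, =, id }.
  Since Factor is nullable, also add FOLLOW(Primary) = { $, +, ;, =, id }.
In Call → id Expr: Expr is at the end, add FOLLOW(Call) = { $, +, ;, =, id }.
In Factor → Expr = Factor id: add FIRST(= Factor id) = { = }.
Union: FOLLOW(Expr) = { $, +, ;, =, id }.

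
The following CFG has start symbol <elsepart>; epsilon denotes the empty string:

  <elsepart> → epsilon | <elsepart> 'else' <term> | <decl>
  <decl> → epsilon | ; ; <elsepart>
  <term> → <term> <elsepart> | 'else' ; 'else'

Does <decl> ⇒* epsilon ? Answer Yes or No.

<decl> has an epsilon-production, so <decl> ⇒ epsilon.

Yes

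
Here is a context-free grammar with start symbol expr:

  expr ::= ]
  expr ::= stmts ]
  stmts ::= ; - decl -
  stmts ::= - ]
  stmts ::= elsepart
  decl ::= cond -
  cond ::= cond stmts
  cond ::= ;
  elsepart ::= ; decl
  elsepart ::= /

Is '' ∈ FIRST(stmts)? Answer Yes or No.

No nonterminal in this grammar is nullable.
No production of stmts has an RHS whose symbols are all nullable, so stmts is not nullable.

No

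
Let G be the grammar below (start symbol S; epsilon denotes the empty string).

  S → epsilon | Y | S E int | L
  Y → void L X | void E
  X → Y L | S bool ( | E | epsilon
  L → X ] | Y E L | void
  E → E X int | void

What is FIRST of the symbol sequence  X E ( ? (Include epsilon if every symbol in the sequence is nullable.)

Add FIRST(X)\{epsilon} = { ], bool, void }; X is nullable, continue.
Add FIRST(E) = { void }; E is not nullable, stop.

{ ], bool, void }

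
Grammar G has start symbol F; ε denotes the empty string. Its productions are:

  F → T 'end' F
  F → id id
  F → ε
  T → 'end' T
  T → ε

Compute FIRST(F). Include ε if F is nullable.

From F → T 'end' F: T nullable, take FIRST(T) ∪ {'end'} = { 'end' }.
F → id id contributes {id}.
F → ε contributes ε.
Union: FIRST(F) = { 'end', id, ε }.

{ 'end', id, ε }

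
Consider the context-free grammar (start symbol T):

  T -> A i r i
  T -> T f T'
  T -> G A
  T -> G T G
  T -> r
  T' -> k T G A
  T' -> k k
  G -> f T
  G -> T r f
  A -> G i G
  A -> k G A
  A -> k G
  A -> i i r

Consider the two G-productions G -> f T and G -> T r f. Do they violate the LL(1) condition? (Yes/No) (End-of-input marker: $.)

Yes

FIRST(f T) = { f } and FIRST(T r f) = { f, i, k, r }.
Both contain f, so the two alternatives are not disjoint — LL(1) conflict.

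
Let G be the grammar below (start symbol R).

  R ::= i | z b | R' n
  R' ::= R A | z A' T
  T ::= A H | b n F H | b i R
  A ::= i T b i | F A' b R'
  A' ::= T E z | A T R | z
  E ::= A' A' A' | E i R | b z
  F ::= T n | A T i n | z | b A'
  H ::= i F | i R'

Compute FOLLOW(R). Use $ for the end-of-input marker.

{ $, b, i, n, z }

R is the start symbol, so $ ∈ FOLLOW(R).
In R' ::= R A: add FIRST(A) = { b, i, z }.
In T ::= b i R: R is at the end, add FOLLOW(T) = { b, i, n, z }.
In A' ::= A T R: R is at the end, add FOLLOW(A') = { b, i, n, z }.
In E ::= E i R: R is at the end, add FOLLOW(E) = { i, z }.
Union: FOLLOW(R) = { $, b, i, n, z }.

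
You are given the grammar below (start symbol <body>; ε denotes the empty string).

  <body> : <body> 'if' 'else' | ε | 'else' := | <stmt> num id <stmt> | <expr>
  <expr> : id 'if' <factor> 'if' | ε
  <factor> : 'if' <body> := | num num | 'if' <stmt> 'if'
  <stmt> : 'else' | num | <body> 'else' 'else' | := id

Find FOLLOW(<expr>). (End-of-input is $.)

In <body> : <expr>: <expr> is at the end, add FOLLOW(<body>) = { $, 'else', 'if', := }.
Union: FOLLOW(<expr>) = { $, 'else', 'if', := }.

{ $, 'else', 'if', := }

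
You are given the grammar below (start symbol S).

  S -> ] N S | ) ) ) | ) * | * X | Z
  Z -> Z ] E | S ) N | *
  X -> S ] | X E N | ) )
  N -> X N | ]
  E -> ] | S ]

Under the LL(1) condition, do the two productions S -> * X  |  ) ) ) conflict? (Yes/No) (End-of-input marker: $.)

FIRST(* X) = { * } and FIRST() ) )) = { ) }.
The FIRST sets are disjoint and neither alternative is nullable — no conflict.

No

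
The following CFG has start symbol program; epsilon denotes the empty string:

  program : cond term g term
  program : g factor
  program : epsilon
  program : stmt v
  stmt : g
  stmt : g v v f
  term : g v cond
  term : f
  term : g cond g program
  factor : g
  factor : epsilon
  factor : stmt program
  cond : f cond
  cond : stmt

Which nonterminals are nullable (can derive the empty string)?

{ factor, program }

Directly nullable (have an epsilon-production): program, factor.
No other nonterminal has a production whose RHS symbols are all nullable.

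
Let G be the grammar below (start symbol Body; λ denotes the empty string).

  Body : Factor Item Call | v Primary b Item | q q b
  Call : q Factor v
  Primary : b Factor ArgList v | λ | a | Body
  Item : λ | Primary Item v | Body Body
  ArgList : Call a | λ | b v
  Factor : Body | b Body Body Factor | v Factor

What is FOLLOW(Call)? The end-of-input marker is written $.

In Body : Factor Item Call: Call is at the end, add FOLLOW(Body) = { $, a, b, q, v }.
In ArgList : Call a: add FIRST(a) = { a }.
Union: FOLLOW(Call) = { $, a, b, q, v }.

{ $, a, b, q, v }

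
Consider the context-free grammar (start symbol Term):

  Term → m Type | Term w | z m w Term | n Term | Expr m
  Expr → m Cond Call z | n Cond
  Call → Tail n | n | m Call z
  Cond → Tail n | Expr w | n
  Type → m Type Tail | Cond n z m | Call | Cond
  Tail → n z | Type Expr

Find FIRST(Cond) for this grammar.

{ m, n }

From Cond → Tail n: add FIRST(Tail) = { m, n }.
From Cond → Expr w: add FIRST(Expr) = { m, n }.
Cond → n contributes {n}.
Union: FIRST(Cond) = { m, n }.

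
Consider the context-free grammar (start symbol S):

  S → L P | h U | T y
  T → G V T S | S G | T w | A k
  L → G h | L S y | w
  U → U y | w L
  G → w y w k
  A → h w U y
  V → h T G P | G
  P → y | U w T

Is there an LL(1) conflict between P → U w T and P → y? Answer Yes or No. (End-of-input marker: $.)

FIRST(U w T) = { w } and FIRST(y) = { y }.
The FIRST sets are disjoint and neither alternative is nullable — no conflict.

No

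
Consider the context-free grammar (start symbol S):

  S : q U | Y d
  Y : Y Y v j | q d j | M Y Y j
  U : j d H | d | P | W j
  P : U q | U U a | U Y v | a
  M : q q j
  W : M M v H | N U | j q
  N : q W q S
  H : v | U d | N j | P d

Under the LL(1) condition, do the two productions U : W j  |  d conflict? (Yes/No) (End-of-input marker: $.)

FIRST(W j) = { j, q } and FIRST(d) = { d }.
The FIRST sets are disjoint and neither alternative is nullable — no conflict.

No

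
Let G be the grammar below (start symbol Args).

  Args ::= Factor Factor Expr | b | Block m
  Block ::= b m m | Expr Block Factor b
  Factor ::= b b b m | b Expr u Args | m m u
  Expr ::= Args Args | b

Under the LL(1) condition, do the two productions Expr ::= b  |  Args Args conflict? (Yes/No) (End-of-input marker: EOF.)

Yes

FIRST(b) = { b } and FIRST(Args Args) = { b, m }.
Both contain b, so the two alternatives are not disjoint — LL(1) conflict.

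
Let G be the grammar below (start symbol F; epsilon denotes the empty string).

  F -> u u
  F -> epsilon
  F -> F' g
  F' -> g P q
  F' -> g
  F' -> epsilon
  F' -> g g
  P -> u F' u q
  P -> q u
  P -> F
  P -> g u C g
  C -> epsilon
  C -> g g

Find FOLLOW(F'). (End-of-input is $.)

{ g, u }

In F -> F' g: add FIRST(g) = { g }.
In P -> u F' u q: add FIRST(u q) = { u }.
Union: FOLLOW(F') = { g, u }.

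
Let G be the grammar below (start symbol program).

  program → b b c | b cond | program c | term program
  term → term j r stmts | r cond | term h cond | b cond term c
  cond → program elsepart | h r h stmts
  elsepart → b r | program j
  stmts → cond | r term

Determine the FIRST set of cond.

{ b, h, r }

From cond → program elsepart: add FIRST(program) = { b, r }.
cond → h r h stmts contributes {h}.
Union: FIRST(cond) = { b, h, r }.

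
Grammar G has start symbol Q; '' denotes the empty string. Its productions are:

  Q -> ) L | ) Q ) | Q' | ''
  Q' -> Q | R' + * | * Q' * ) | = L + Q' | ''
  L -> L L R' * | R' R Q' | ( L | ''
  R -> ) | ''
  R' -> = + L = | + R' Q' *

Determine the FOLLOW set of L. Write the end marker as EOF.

In Q -> ) L: L is at the end, add FOLLOW(Q) = { EOF, (, ), *, +, = }.
In Q' -> = L + Q': add FIRST(+ Q') = { + }.
In L -> L L R' *: add FIRST(L R' *) = { (, +, = }.
In L -> L L R' *: add FIRST(R' *) = { +, = }.
In L -> ( L: L is at the end, add FOLLOW(L) = { EOF, (, ), *, +, = }.
In R' -> = + L =: add FIRST(=) = { = }.
Union: FOLLOW(L) = { EOF, (, ), *, +, = }.

{ EOF, (, ), *, +, = }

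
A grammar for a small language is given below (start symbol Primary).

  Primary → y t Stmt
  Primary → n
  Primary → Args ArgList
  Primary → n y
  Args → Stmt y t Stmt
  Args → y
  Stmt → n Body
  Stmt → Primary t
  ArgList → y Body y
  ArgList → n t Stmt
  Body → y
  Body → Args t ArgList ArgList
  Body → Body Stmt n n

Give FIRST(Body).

Body → y contributes {y}.
From Body → Args t ArgList ArgList: add FIRST(Args) = { n, y }.
From Body → Body Stmt n n: add FIRST(Body) = { n, y }.
Union: FIRST(Body) = { n, y }.

{ n, y }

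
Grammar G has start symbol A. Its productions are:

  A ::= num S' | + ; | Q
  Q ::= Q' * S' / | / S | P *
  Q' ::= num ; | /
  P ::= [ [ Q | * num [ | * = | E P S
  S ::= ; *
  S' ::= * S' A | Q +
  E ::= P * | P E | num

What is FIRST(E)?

{ *, [, num }

From E ::= P *: add FIRST(P) = { *, [, num }.
From E ::= P E: add FIRST(P) = { *, [, num }.
E ::= num contributes {num}.
Union: FIRST(E) = { *, [, num }.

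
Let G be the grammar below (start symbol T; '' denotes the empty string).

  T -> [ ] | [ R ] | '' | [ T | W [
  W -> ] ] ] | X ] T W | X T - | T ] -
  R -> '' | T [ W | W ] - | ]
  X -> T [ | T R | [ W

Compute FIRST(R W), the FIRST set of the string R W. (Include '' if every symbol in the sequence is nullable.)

Add FIRST(R)\{''} = { -, [, ] }; R is nullable, continue.
Add FIRST(W) = { -, [, ] }; W is not nullable, stop.

{ -, [, ] }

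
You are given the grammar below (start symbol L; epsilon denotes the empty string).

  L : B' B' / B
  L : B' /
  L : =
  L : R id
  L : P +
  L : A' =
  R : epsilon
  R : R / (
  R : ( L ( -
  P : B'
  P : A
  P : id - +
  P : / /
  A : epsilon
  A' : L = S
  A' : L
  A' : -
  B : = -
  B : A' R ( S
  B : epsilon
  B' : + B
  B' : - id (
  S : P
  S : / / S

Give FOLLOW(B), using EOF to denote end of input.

{ EOF, (, +, -, /, = }

In L : B' B' / B: B is at the end, add FOLLOW(L) = { EOF, (, /, = }.
In B' : + B: B is at the end, add FOLLOW(B') = { EOF, (, +, -, /, = }.
Union: FOLLOW(B) = { EOF, (, +, -, /, = }.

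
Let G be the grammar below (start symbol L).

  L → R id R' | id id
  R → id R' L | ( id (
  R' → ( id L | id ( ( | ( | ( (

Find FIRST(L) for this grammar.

From L → R id R': add FIRST(R) = { (, id }.
L → id id contributes {id}.
Union: FIRST(L) = { (, id }.

{ (, id }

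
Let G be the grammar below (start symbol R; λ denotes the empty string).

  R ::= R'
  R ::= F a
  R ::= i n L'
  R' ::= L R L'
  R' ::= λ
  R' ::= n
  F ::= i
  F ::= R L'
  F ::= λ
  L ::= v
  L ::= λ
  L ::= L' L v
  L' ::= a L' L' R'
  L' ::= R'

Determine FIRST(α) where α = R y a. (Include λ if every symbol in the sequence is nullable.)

Add FIRST(R)\{λ} = { a, i, n, v }; R is nullable, continue.
y is a terminal; add {y} and stop.

{ a, i, n, v, y }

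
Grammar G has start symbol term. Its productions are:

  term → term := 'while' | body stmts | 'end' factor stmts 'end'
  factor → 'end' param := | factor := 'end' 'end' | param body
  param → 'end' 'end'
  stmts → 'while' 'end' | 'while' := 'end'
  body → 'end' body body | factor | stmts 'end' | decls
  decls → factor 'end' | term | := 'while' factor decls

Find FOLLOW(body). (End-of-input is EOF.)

In term → body stmts: add FIRST(stmts) = { 'while' }.
In factor → param body: body is at the end, add FOLLOW(factor) = { 'end', 'while', := }.
In body → 'end' body body: add FIRST(body) = { 'end', 'while', := }.
In body → 'end' body body: body is at the end, add FOLLOW(body) = { 'end', 'while', := }.
Union: FOLLOW(body) = { 'end', 'while', := }.

{ 'end', 'while', := }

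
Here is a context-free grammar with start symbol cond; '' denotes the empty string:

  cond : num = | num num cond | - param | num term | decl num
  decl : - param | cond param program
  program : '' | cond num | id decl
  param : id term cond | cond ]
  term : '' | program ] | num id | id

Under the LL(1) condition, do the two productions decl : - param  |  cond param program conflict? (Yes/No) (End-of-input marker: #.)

FIRST(- param) = { - } and FIRST(cond param program) = { -, num }.
Both contain -, so the two alternatives are not disjoint — LL(1) conflict.

Yes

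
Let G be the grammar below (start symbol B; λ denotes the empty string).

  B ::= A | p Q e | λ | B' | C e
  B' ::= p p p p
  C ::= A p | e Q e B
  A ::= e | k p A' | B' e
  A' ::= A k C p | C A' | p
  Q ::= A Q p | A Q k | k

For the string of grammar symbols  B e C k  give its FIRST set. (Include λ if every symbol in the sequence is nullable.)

{ e, k, p }

Add FIRST(B)\{λ} = { e, k, p }; B is nullable, continue.
e is a terminal; add {e} and stop.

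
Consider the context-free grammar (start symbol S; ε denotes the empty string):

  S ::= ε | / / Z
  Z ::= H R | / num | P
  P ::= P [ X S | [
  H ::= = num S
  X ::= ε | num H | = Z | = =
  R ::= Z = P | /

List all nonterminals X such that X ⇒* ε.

{ S, X }

Directly nullable (have an ε-production): S, X.
No other nonterminal has a production whose RHS symbols are all nullable.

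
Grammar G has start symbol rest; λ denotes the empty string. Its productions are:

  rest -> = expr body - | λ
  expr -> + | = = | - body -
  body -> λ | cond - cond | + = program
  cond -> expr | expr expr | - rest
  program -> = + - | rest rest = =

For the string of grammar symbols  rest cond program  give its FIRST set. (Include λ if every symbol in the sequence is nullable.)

{ +, -, = }

Add FIRST(rest)\{λ} = { = }; rest is nullable, continue.
Add FIRST(cond) = { +, -, = }; cond is not nullable, stop.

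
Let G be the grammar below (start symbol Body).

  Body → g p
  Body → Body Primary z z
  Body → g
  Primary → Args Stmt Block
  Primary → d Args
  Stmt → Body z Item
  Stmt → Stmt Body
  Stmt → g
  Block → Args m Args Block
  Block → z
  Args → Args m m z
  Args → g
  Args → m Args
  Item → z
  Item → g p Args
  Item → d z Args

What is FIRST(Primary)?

From Primary → Args Stmt Block: add FIRST(Args) = { g, m }.
Primary → d Args contributes {d}.
Union: FIRST(Primary) = { d, g, m }.

{ d, g, m }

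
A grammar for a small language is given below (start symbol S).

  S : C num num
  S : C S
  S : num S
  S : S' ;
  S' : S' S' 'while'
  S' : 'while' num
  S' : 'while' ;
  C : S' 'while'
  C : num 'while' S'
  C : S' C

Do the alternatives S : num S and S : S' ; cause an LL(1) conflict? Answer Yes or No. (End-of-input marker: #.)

FIRST(num S) = { num } and FIRST(S' ;) = { 'while' }.
The FIRST sets are disjoint and neither alternative is nullable — no conflict.

No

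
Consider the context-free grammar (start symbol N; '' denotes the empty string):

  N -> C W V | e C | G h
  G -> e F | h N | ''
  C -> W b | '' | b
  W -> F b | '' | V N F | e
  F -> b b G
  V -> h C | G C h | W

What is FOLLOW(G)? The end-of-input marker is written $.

In N -> G h: add FIRST(h) = { h }.
In F -> b b G: G is at the end, add FOLLOW(F) = { $, b, e, h }.
In V -> G C h: add FIRST(C h) = { b, e, h }.
Union: FOLLOW(G) = { $, b, e, h }.

{ $, b, e, h }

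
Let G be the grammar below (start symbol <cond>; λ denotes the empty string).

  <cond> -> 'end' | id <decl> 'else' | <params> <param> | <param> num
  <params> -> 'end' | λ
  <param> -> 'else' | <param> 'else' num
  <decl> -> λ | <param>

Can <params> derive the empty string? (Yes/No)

<params> has an λ-production, so <params> ⇒ λ.

Yes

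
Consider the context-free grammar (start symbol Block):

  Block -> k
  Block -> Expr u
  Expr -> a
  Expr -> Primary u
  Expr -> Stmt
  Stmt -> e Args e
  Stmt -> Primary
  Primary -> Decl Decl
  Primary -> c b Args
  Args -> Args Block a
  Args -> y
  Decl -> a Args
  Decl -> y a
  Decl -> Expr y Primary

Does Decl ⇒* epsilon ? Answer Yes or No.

No

No nonterminal in this grammar is nullable.
No production of Decl has an RHS whose symbols are all nullable, so Decl is not nullable.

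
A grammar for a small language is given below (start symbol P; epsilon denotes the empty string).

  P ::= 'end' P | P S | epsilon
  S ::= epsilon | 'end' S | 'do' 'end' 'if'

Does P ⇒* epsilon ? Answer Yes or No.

Yes

P has an epsilon-production, so P ⇒ epsilon.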